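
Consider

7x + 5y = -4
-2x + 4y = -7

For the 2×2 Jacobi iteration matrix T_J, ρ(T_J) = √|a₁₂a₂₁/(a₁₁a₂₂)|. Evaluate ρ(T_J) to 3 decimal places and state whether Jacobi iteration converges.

0.598

a₁₂a₂₁/(a₁₁a₂₂) = (5)·(-2) / ((7)·(4)) = -0.357143
ρ = √|-0.357143| = √0.357143 = 0.598
ρ < 1, so Jacobi converges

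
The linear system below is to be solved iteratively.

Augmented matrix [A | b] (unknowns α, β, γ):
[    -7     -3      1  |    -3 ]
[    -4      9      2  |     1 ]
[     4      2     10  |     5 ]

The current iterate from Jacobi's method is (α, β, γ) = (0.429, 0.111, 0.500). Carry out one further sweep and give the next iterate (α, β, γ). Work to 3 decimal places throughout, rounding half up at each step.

One sweep:
  α = (-3 - (-3)·0.111 - (1)·0.500) / (-7) = 0.452
  β = (1 - (-4)·0.429 - (2)·0.500) / (9) = 0.191
  γ = (5 - (4)·0.429 - (2)·0.111) / (10) = 0.306

(0.452, 0.191, 0.306)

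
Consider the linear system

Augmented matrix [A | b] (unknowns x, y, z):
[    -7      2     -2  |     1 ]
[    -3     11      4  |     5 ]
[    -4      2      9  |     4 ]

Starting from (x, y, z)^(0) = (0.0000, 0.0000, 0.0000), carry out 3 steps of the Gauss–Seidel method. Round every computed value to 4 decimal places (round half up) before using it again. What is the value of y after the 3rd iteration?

0.2967

Iteration 1:
  x = (1 - (2)·0.0000 - (-2)·0.0000) / (-7) = -0.1429
  y = (5 - (-3)·-0.1429 - (4)·0.0000) / (11) = 0.4156
  z = (4 - (-4)·-0.1429 - (2)·0.4156) / (9) = 0.2886
Iteration 2:
  x = (1 - (2)·0.4156 - (-2)·0.2886) / (-7) = -0.1066
  y = (5 - (-3)·-0.1066 - (4)·0.2886) / (11) = 0.3205
  z = (4 - (-4)·-0.1066 - (2)·0.3205) / (9) = 0.3258
Iteration 3:
  x = (1 - (2)·0.3205 - (-2)·0.3258) / (-7) = -0.1444
  y = (5 - (-3)·-0.1444 - (4)·0.3258) / (11) = 0.2967
  z = (4 - (-4)·-0.1444 - (2)·0.2967) / (9) = 0.3143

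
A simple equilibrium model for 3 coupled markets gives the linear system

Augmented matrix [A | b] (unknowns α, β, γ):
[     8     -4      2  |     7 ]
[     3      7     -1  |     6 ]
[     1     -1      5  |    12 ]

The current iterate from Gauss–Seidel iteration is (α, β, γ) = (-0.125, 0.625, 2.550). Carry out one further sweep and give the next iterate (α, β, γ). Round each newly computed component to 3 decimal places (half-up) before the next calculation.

One sweep:
  α = (7 - (-4)·0.625 - (2)·2.550) / (8) = 0.550
  β = (6 - (3)·0.550 - (-1)·2.550) / (7) = 0.986
  γ = (12 - (1)·0.550 - (-1)·0.986) / (5) = 2.487

(0.550, 0.986, 2.487)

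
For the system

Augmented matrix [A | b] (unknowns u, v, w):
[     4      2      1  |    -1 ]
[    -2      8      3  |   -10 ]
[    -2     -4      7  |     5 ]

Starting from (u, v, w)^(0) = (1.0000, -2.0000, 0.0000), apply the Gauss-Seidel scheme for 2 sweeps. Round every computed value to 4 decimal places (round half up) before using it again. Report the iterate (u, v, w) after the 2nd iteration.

(0.2009, -1.3203, 0.0172)

Iteration 1:
  u = (-1 - (2)·-2.0000 - (1)·0.0000) / (4) = 0.7500
  v = (-10 - (-2)·0.7500 - (3)·0.0000) / (8) = -1.0625
  w = (5 - (-2)·0.7500 - (-4)·-1.0625) / (7) = 0.3214
Iteration 2:
  u = (-1 - (2)·-1.0625 - (1)·0.3214) / (4) = 0.2009
  v = (-10 - (-2)·0.2009 - (3)·0.3214) / (8) = -1.3203
  w = (5 - (-2)·0.2009 - (-4)·-1.3203) / (7) = 0.0172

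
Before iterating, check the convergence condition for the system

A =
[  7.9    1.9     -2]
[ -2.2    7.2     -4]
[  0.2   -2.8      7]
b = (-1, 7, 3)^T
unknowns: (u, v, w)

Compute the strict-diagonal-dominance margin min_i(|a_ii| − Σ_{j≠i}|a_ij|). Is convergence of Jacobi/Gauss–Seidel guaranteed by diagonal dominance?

row 1: |7.9| − (1.9+2) = 4
row 2: |7.2| − (2.2+4) = 1
row 3: |7| − (0.2+2.8) = 4
minimum over rows = 1 → strictly diagonally dominant (convergence guaranteed)

1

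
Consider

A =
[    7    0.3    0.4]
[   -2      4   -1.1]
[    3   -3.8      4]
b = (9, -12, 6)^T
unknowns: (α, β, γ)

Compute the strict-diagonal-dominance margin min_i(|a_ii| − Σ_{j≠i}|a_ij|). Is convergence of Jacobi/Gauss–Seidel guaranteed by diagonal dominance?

-2.8

row 1: |7| − (0.3+0.4) = 6.3
row 2: |4| − (2+1.1) = 0.9
row 3: |4| − (3+3.8) = -2.8
minimum over rows = -2.8 → not strictly diagonally dominant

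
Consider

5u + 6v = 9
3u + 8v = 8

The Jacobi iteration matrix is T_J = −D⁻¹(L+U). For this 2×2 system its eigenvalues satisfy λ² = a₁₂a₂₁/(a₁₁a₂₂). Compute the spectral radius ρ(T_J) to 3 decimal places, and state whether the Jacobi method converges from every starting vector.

a₁₂a₂₁/(a₁₁a₂₂) = (6)·(3) / ((5)·(8)) = 0.450000
ρ = √|0.450000| = √0.450000 = 0.671
ρ < 1, so Jacobi converges

0.671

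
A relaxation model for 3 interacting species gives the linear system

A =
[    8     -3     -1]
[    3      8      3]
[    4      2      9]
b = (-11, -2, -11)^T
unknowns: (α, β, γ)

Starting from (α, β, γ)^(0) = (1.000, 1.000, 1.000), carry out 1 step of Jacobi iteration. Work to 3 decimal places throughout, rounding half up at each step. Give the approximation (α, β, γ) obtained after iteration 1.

Iteration 1:
  α = (-11 - (-3)·1.000 - (-1)·1.000) / (8) = -0.875
  β = (-2 - (3)·1.000 - (3)·1.000) / (8) = -1.000
  γ = (-11 - (4)·1.000 - (2)·1.000) / (9) = -1.889

(-0.875, -1.000, -1.889)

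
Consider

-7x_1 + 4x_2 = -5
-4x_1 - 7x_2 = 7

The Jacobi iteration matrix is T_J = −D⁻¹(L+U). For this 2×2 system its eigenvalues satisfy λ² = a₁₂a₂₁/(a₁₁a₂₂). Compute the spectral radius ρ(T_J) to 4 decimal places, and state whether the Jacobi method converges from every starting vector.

0.5714

a₁₂a₂₁/(a₁₁a₂₂) = (4)·(-4) / ((-7)·(-7)) = -0.326531
ρ = √|-0.326531| = √0.326531 = 0.5714
ρ < 1, so Jacobi converges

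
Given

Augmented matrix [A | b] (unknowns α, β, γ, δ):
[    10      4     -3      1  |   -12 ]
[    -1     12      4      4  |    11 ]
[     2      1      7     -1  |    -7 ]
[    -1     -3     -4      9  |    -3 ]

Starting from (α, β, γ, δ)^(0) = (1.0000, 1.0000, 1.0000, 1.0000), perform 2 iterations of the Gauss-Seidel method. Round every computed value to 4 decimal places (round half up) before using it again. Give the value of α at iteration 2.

-1.3306

Iteration 1:
  α = (-12 - (4)·1.0000 - (-3)·1.0000 - (1)·1.0000) / (10) = -1.4000
  β = (11 - (-1)·-1.4000 - (4)·1.0000 - (4)·1.0000) / (12) = 0.1333
  γ = (-7 - (2)·-1.4000 - (1)·0.1333 - (-1)·1.0000) / (7) = -0.4762
  δ = (-3 - (-1)·-1.4000 - (-3)·0.1333 - (-4)·-0.4762) / (9) = -0.6561
Iteration 2:
  α = (-12 - (4)·0.1333 - (-3)·-0.4762 - (1)·-0.6561) / (10) = -1.3306
  β = (11 - (-1)·-1.3306 - (4)·-0.4762 - (4)·-0.6561) / (12) = 1.1832
  γ = (-7 - (2)·-1.3306 - (1)·1.1832 - (-1)·-0.6561) / (7) = -0.8826
  δ = (-3 - (-1)·-1.3306 - (-3)·1.1832 - (-4)·-0.8826) / (9) = -0.4790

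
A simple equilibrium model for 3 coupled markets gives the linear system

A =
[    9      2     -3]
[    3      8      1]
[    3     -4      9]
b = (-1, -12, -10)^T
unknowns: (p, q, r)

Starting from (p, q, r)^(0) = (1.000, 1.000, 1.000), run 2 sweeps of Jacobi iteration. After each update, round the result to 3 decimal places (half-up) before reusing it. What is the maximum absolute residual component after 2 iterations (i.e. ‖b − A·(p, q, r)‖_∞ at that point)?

4.250

Iteration 1:
  p = (-1 - (2)·1.000 - (-3)·1.000) / (9) = 0.000
  q = (-12 - (3)·1.000 - (1)·1.000) / (8) = -2.000
  r = (-10 - (3)·1.000 - (-4)·1.000) / (9) = -1.000
Iteration 2:
  p = (-1 - (2)·-2.000 - (-3)·-1.000) / (9) = 0.000
  q = (-12 - (3)·0.000 - (1)·-1.000) / (8) = -1.375
  r = (-10 - (3)·0.000 - (-4)·-2.000) / (9) = -2.000
Residual b − A·x = (-4.250, 1.000, 2.500); ∞-norm = 4.250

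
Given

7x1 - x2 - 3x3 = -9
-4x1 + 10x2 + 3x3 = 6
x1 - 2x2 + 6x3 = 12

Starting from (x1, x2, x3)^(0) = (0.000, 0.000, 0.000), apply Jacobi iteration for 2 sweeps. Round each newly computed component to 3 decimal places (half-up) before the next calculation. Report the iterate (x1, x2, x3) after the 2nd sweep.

Iteration 1:
  x1 = (-9 - (-1)·0.000 - (-3)·0.000) / (7) = -1.286
  x2 = (6 - (-4)·0.000 - (3)·0.000) / (10) = 0.600
  x3 = (12 - (1)·0.000 - (-2)·0.000) / (6) = 2.000
Iteration 2:
  x1 = (-9 - (-1)·0.600 - (-3)·2.000) / (7) = -0.343
  x2 = (6 - (-4)·-1.286 - (3)·2.000) / (10) = -0.514
  x3 = (12 - (1)·-1.286 - (-2)·0.600) / (6) = 2.414

(-0.343, -0.514, 2.414)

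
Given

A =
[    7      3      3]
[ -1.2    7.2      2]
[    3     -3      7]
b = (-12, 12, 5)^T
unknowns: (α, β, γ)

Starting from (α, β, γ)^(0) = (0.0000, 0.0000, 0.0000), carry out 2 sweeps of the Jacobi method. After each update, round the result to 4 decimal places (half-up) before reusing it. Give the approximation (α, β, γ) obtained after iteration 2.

Iteration 1:
  α = (-12 - (3)·0.0000 - (3)·0.0000) / (7) = -1.7143
  β = (12 - (-1.2)·0.0000 - (2)·0.0000) / (7.2) = 1.6667
  γ = (5 - (3)·0.0000 - (-3)·0.0000) / (7) = 0.7143
Iteration 2:
  α = (-12 - (3)·1.6667 - (3)·0.7143) / (7) = -2.7347
  β = (12 - (-1.2)·-1.7143 - (2)·0.7143) / (7.2) = 1.1825
  γ = (5 - (3)·-1.7143 - (-3)·1.6667) / (7) = 2.1633

(-2.7347, 1.1825, 2.1633)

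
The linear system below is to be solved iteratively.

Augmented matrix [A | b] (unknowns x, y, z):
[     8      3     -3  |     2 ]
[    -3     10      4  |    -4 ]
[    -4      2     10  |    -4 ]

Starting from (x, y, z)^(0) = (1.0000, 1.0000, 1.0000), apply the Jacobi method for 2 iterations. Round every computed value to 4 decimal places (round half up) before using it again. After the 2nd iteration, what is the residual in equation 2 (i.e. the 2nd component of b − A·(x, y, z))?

0.3375

Iteration 1:
  x = (2 - (3)·1.0000 - (-3)·1.0000) / (8) = 0.2500
  y = (-4 - (-3)·1.0000 - (4)·1.0000) / (10) = -0.5000
  z = (-4 - (-4)·1.0000 - (2)·1.0000) / (10) = -0.2000
Iteration 2:
  x = (2 - (3)·-0.5000 - (-3)·-0.2000) / (8) = 0.3625
  y = (-4 - (-3)·0.2500 - (4)·-0.2000) / (10) = -0.2450
  z = (-4 - (-4)·0.2500 - (2)·-0.5000) / (10) = -0.2000
Residual b − A·x = (-0.7650, 0.3375, -0.0600)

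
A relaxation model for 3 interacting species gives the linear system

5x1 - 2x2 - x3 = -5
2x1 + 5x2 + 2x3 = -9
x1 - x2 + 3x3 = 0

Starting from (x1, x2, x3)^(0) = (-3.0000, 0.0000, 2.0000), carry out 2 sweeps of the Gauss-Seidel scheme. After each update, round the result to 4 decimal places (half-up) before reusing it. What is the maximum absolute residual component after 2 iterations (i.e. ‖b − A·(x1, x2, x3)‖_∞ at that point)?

4.2651

Iteration 1:
  x1 = (-5 - (-2)·0.0000 - (-1)·2.0000) / (5) = -0.6000
  x2 = (-9 - (2)·-0.6000 - (2)·2.0000) / (5) = -2.3600
  x3 = (0 - (1)·-0.6000 - (-1)·-2.3600) / (3) = -0.5867
Iteration 2:
  x1 = (-5 - (-2)·-2.3600 - (-1)·-0.5867) / (5) = -2.0613
  x2 = (-9 - (2)·-2.0613 - (2)·-0.5867) / (5) = -0.7408
  x3 = (0 - (1)·-2.0613 - (-1)·-0.7408) / (3) = 0.4402
Residual b − A·x = (4.2651, -2.0538, -0.0001); ∞-norm = 4.2651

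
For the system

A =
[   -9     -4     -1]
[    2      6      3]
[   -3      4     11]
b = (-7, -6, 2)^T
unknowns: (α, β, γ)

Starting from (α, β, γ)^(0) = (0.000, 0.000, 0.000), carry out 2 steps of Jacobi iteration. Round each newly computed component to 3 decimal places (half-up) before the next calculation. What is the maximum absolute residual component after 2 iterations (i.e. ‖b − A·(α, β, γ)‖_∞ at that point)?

Iteration 1:
  α = (-7 - (-4)·0.000 - (-1)·0.000) / (-9) = 0.778
  β = (-6 - (2)·0.000 - (3)·0.000) / (6) = -1.000
  γ = (2 - (-3)·0.000 - (4)·0.000) / (11) = 0.182
Iteration 2:
  α = (-7 - (-4)·-1.000 - (-1)·0.182) / (-9) = 1.202
  β = (-6 - (2)·0.778 - (3)·0.182) / (6) = -1.350
  γ = (2 - (-3)·0.778 - (4)·-1.000) / (11) = 0.758
Residual b − A·x = (-0.824, -2.578, 2.668); ∞-norm = 2.668

2.668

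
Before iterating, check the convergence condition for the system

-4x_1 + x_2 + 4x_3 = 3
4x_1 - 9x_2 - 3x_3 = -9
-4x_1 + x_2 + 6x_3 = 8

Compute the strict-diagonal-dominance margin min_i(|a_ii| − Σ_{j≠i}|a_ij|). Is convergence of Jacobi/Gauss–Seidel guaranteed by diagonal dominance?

-1

row 1: |-4| − (1+4) = -1
row 2: |-9| − (4+3) = 2
row 3: |6| − (4+1) = 1
minimum over rows = -1 → not strictly diagonally dominant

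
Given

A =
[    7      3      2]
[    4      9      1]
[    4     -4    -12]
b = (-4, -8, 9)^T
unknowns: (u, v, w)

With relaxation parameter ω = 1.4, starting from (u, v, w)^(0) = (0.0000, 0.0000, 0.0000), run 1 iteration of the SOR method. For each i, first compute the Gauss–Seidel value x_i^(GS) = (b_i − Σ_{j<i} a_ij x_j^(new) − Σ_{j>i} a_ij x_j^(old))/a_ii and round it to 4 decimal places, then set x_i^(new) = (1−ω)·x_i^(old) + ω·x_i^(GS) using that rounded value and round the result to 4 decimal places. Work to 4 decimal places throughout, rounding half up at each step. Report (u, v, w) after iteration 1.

(-0.8000, -0.7466, -1.0749)

Iteration 1:
  u: GS value = (-4 - (3)·0.0000 - (2)·0.0000) / (7) = -0.5714;  u ← (1−ω)·0.0000 + ω·-0.5714 = -0.8000
  v: GS value = (-8 - (4)·-0.8000 - (1)·0.0000) / (9) = -0.5333;  v ← (1−ω)·0.0000 + ω·-0.5333 = -0.7466
  w: GS value = (9 - (4)·-0.8000 - (-4)·-0.7466) / (-12) = -0.7678;  w ← (1−ω)·0.0000 + ω·-0.7678 = -1.0749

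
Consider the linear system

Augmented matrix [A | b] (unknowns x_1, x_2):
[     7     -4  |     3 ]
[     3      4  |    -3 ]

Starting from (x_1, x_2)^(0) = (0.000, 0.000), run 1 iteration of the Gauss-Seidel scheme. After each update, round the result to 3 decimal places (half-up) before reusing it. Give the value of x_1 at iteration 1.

0.429

Iteration 1:
  x_1 = (3 - (-4)·0.000) / (7) = 0.429
  x_2 = (-3 - (3)·0.429) / (4) = -1.072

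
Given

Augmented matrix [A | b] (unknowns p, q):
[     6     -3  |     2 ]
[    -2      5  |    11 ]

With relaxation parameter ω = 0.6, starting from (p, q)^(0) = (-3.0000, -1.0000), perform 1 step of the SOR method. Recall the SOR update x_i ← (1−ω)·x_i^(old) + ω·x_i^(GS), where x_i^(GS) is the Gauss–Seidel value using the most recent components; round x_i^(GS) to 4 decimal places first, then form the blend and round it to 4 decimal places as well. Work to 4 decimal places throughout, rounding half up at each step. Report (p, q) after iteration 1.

Iteration 1:
  p: GS value = (2 - (-3)·-1.0000) / (6) = -0.1667;  p ← (1−ω)·-3.0000 + ω·-0.1667 = -1.3000
  q: GS value = (11 - (-2)·-1.3000) / (5) = 1.6800;  q ← (1−ω)·-1.0000 + ω·1.6800 = 0.6080

(-1.3000, 0.6080)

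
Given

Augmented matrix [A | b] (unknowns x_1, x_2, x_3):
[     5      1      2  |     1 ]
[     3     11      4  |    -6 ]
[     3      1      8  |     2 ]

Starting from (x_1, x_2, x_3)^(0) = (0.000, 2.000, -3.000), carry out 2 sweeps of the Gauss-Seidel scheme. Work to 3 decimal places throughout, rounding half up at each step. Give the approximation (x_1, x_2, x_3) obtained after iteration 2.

(0.209, -0.545, 0.240)

Iteration 1:
  x_1 = (1 - (1)·2.000 - (2)·-3.000) / (5) = 1.000
  x_2 = (-6 - (3)·1.000 - (4)·-3.000) / (11) = 0.273
  x_3 = (2 - (3)·1.000 - (1)·0.273) / (8) = -0.159
Iteration 2:
  x_1 = (1 - (1)·0.273 - (2)·-0.159) / (5) = 0.209
  x_2 = (-6 - (3)·0.209 - (4)·-0.159) / (11) = -0.545
  x_3 = (2 - (3)·0.209 - (1)·-0.545) / (8) = 0.240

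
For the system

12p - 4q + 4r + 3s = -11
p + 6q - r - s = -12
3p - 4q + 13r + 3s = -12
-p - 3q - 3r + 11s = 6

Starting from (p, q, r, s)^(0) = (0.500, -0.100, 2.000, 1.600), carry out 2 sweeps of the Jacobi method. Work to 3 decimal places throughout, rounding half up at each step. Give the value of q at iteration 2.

-1.719

Iteration 1:
  p = (-11 - (-4)·-0.100 - (4)·2.000 - (3)·1.600) / (12) = -2.017
  q = (-12 - (1)·0.500 - (-1)·2.000 - (-1)·1.600) / (6) = -1.483
  r = (-12 - (3)·0.500 - (-4)·-0.100 - (3)·1.600) / (13) = -1.438
  s = (6 - (-1)·0.500 - (-3)·-0.100 - (-3)·2.000) / (11) = 1.109
Iteration 2:
  p = (-11 - (-4)·-1.483 - (4)·-1.438 - (3)·1.109) / (12) = -1.209
  q = (-12 - (1)·-2.017 - (-1)·-1.438 - (-1)·1.109) / (6) = -1.719
  r = (-12 - (3)·-2.017 - (-4)·-1.483 - (3)·1.109) / (13) = -1.170
  s = (6 - (-1)·-2.017 - (-3)·-1.483 - (-3)·-1.438) / (11) = -0.435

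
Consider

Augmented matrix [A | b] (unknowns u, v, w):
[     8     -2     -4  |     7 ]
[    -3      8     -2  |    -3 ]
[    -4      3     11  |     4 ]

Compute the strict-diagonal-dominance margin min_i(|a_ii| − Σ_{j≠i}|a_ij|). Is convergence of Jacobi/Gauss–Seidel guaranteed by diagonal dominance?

2

row 1: |8| − (2+4) = 2
row 2: |8| − (3+2) = 3
row 3: |11| − (4+3) = 4
minimum over rows = 2 → strictly diagonally dominant (convergence guaranteed)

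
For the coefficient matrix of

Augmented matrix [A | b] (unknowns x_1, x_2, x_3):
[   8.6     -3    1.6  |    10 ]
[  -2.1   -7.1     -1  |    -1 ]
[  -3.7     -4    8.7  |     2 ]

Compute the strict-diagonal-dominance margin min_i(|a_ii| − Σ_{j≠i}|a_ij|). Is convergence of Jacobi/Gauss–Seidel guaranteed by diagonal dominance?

row 1: |8.6| − (3+1.6) = 4
row 2: |-7.1| − (2.1+1) = 4
row 3: |8.7| − (3.7+4) = 1
minimum over rows = 1 → strictly diagonally dominant (convergence guaranteed)

1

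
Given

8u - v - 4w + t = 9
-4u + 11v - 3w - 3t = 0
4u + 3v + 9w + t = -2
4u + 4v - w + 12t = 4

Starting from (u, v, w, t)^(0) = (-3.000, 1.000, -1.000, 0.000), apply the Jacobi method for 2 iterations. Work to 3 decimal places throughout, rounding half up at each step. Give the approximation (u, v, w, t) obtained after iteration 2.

Iteration 1:
  u = (9 - (-1)·1.000 - (-4)·-1.000 - (1)·0.000) / (8) = 0.750
  v = (0 - (-4)·-3.000 - (-3)·-1.000 - (-3)·0.000) / (11) = -1.364
  w = (-2 - (4)·-3.000 - (3)·1.000 - (1)·0.000) / (9) = 0.778
  t = (4 - (4)·-3.000 - (4)·1.000 - (-1)·-1.000) / (12) = 0.917
Iteration 2:
  u = (9 - (-1)·-1.364 - (-4)·0.778 - (1)·0.917) / (8) = 1.229
  v = (0 - (-4)·0.750 - (-3)·0.778 - (-3)·0.917) / (11) = 0.735
  w = (-2 - (4)·0.750 - (3)·-1.364 - (1)·0.917) / (9) = -0.203
  t = (4 - (4)·0.750 - (4)·-1.364 - (-1)·0.778) / (12) = 0.603

(1.229, 0.735, -0.203, 0.603)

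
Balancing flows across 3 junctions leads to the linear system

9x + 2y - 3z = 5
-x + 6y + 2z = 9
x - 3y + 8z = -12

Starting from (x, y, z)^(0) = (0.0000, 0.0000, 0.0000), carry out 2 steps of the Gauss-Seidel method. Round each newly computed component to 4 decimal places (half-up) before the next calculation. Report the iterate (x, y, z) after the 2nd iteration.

(-0.1224, 1.8037, -0.8083)

Iteration 1:
  x = (5 - (2)·0.0000 - (-3)·0.0000) / (9) = 0.5556
  y = (9 - (-1)·0.5556 - (2)·0.0000) / (6) = 1.5926
  z = (-12 - (1)·0.5556 - (-3)·1.5926) / (8) = -0.9722
Iteration 2:
  x = (5 - (2)·1.5926 - (-3)·-0.9722) / (9) = -0.1224
  y = (9 - (-1)·-0.1224 - (2)·-0.9722) / (6) = 1.8037
  z = (-12 - (1)·-0.1224 - (-3)·1.8037) / (8) = -0.8083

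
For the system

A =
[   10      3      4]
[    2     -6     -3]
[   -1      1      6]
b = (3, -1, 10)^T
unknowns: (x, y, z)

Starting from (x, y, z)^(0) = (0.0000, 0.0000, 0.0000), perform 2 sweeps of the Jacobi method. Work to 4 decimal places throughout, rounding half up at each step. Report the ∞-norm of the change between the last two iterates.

Iteration 1:
  x = (3 - (3)·0.0000 - (4)·0.0000) / (10) = 0.3000
  y = (-1 - (2)·0.0000 - (-3)·0.0000) / (-6) = 0.1667
  z = (10 - (-1)·0.0000 - (1)·0.0000) / (6) = 1.6667
Iteration 2:
  x = (3 - (3)·0.1667 - (4)·1.6667) / (10) = -0.4167
  y = (-1 - (2)·0.3000 - (-3)·1.6667) / (-6) = -0.5667
  z = (10 - (-1)·0.3000 - (1)·0.1667) / (6) = 1.6889
Change: (-0.7167, -0.7334, 0.0222) → max |·| = 0.7334

0.7334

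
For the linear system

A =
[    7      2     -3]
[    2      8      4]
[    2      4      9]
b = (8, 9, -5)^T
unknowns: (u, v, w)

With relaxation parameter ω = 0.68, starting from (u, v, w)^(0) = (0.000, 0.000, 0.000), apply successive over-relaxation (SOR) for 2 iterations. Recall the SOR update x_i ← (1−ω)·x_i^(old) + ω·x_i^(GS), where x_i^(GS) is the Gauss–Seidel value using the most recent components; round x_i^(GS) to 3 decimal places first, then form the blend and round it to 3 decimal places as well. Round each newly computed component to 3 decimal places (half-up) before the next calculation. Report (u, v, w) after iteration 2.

(0.703, 1.082, -1.031)

Iteration 1:
  u: GS value = (8 - (2)·0.000 - (-3)·0.000) / (7) = 1.143;  u ← (1−ω)·0.000 + ω·1.143 = 0.777
  v: GS value = (9 - (2)·0.777 - (4)·0.000) / (8) = 0.931;  v ← (1−ω)·0.000 + ω·0.931 = 0.633
  w: GS value = (-5 - (2)·0.777 - (4)·0.633) / (9) = -1.010;  w ← (1−ω)·0.000 + ω·-1.010 = -0.687
Iteration 2:
  u: GS value = (8 - (2)·0.633 - (-3)·-0.687) / (7) = 0.668;  u ← (1−ω)·0.777 + ω·0.668 = 0.703
  v: GS value = (9 - (2)·0.703 - (4)·-0.687) / (8) = 1.293;  v ← (1−ω)·0.633 + ω·1.293 = 1.082
  w: GS value = (-5 - (2)·0.703 - (4)·1.082) / (9) = -1.193;  w ← (1−ω)·-0.687 + ω·-1.193 = -1.031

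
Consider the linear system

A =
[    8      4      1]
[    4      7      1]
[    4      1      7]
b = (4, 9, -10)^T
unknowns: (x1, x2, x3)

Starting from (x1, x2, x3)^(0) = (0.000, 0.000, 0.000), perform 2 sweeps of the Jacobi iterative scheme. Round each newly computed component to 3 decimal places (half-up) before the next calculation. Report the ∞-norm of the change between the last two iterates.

0.469

Iteration 1:
  x1 = (4 - (4)·0.000 - (1)·0.000) / (8) = 0.500
  x2 = (9 - (4)·0.000 - (1)·0.000) / (7) = 1.286
  x3 = (-10 - (4)·0.000 - (1)·0.000) / (7) = -1.429
Iteration 2:
  x1 = (4 - (4)·1.286 - (1)·-1.429) / (8) = 0.036
  x2 = (9 - (4)·0.500 - (1)·-1.429) / (7) = 1.204
  x3 = (-10 - (4)·0.500 - (1)·1.286) / (7) = -1.898
Change: (-0.464, -0.082, -0.469) → max |·| = 0.469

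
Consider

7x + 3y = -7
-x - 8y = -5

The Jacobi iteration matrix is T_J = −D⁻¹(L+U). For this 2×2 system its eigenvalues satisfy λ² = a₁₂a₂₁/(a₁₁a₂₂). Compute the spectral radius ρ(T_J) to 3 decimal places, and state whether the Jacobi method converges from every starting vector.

0.231

a₁₂a₂₁/(a₁₁a₂₂) = (3)·(-1) / ((7)·(-8)) = 0.053571
ρ = √|0.053571| = √0.053571 = 0.231
ρ < 1, so Jacobi converges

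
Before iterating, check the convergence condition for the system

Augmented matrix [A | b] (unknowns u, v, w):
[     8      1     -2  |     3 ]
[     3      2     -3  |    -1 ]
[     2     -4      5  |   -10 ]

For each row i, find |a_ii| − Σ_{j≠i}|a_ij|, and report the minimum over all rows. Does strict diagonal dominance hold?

row 1: |8| − (1+2) = 5
row 2: |2| − (3+3) = -4
row 3: |5| − (2+4) = -1
minimum over rows = -4 → not strictly diagonally dominant

-4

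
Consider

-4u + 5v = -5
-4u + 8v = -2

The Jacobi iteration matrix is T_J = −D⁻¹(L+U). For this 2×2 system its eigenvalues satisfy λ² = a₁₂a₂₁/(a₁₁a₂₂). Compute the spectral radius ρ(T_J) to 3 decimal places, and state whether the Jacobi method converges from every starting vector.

0.791

a₁₂a₂₁/(a₁₁a₂₂) = (5)·(-4) / ((-4)·(8)) = 0.625000
ρ = √|0.625000| = √0.625000 = 0.791
ρ < 1, so Jacobi converges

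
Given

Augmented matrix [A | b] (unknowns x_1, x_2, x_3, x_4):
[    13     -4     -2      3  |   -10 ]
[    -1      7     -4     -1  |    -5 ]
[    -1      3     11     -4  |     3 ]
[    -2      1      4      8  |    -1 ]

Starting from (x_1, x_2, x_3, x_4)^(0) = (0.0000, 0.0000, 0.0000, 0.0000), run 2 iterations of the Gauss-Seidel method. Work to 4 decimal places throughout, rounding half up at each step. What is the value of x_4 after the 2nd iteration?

-0.3665

Iteration 1:
  x_1 = (-10 - (-4)·0.0000 - (-2)·0.0000 - (3)·0.0000) / (13) = -0.7692
  x_2 = (-5 - (-1)·-0.7692 - (-4)·0.0000 - (-1)·0.0000) / (7) = -0.8242
  x_3 = (3 - (-1)·-0.7692 - (3)·-0.8242 - (-4)·0.0000) / (11) = 0.4276
  x_4 = (-1 - (-2)·-0.7692 - (1)·-0.8242 - (4)·0.4276) / (8) = -0.4281
Iteration 2:
  x_1 = (-10 - (-4)·-0.8242 - (-2)·0.4276 - (3)·-0.4281) / (13) = -0.8583
  x_2 = (-5 - (-1)·-0.8583 - (-4)·0.4276 - (-1)·-0.4281) / (7) = -0.6537
  x_3 = (3 - (-1)·-0.8583 - (3)·-0.6537 - (-4)·-0.4281) / (11) = 0.2173
  x_4 = (-1 - (-2)·-0.8583 - (1)·-0.6537 - (4)·0.2173) / (8) = -0.3665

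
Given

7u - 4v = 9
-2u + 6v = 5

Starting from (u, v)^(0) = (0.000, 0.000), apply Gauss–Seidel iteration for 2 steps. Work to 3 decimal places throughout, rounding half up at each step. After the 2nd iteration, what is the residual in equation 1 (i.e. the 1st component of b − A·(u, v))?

0.959

Iteration 1:
  u = (9 - (-4)·0.000) / (7) = 1.286
  v = (5 - (-2)·1.286) / (6) = 1.262
Iteration 2:
  u = (9 - (-4)·1.262) / (7) = 2.007
  v = (5 - (-2)·2.007) / (6) = 1.502
Residual b − A·x = (0.959, 0.002)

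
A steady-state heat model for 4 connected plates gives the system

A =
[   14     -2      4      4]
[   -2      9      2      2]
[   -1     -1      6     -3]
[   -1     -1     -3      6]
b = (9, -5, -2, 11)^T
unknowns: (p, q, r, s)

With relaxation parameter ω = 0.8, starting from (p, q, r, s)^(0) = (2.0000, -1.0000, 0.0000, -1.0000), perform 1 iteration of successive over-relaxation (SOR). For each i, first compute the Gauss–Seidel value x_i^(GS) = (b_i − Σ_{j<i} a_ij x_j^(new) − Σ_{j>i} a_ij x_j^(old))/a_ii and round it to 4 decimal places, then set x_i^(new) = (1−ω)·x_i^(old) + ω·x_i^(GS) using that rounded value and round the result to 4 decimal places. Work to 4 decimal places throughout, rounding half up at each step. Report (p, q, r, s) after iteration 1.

(1.0286, -0.2838, -0.5674, 1.1390)

Iteration 1:
  p: GS value = (9 - (-2)·-1.0000 - (4)·0.0000 - (4)·-1.0000) / (14) = 0.7857;  p ← (1−ω)·2.0000 + ω·0.7857 = 1.0286
  q: GS value = (-5 - (-2)·1.0286 - (2)·0.0000 - (2)·-1.0000) / (9) = -0.1048;  q ← (1−ω)·-1.0000 + ω·-0.1048 = -0.2838
  r: GS value = (-2 - (-1)·1.0286 - (-1)·-0.2838 - (-3)·-1.0000) / (6) = -0.7092;  r ← (1−ω)·0.0000 + ω·-0.7092 = -0.5674
  s: GS value = (11 - (-1)·1.0286 - (-1)·-0.2838 - (-3)·-0.5674) / (6) = 1.6738;  s ← (1−ω)·-1.0000 + ω·1.6738 = 1.1390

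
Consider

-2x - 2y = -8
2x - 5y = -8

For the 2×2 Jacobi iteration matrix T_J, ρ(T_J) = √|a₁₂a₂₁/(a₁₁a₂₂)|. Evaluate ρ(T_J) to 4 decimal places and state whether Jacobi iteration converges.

0.6325

a₁₂a₂₁/(a₁₁a₂₂) = (-2)·(2) / ((-2)·(-5)) = -0.400000
ρ = √|-0.400000| = √0.400000 = 0.6325
ρ < 1, so Jacobi converges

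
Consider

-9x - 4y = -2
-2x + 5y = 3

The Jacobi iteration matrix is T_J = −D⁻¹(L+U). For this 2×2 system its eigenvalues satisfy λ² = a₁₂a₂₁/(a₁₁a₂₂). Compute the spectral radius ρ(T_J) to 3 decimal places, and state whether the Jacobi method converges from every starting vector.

a₁₂a₂₁/(a₁₁a₂₂) = (-4)·(-2) / ((-9)·(5)) = -0.177778
ρ = √|-0.177778| = √0.177778 = 0.422
ρ < 1, so Jacobi converges

0.422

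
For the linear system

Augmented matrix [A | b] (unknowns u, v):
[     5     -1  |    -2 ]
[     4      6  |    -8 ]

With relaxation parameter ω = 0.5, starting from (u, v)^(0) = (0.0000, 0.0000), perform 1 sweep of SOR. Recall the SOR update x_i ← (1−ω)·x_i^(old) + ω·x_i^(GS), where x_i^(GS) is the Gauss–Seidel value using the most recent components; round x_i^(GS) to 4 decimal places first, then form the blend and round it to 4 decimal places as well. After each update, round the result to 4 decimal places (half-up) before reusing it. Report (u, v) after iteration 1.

Iteration 1:
  u: GS value = (-2 - (-1)·0.0000) / (5) = -0.4000;  u ← (1−ω)·0.0000 + ω·-0.4000 = -0.2000
  v: GS value = (-8 - (4)·-0.2000) / (6) = -1.2000;  v ← (1−ω)·0.0000 + ω·-1.2000 = -0.6000

(-0.2000, -0.6000)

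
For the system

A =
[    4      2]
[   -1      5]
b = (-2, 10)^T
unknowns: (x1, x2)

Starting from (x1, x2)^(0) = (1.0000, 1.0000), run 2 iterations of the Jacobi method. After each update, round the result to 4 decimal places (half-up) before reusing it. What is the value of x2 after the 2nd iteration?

1.8000

Iteration 1:
  x1 = (-2 - (2)·1.0000) / (4) = -1.0000
  x2 = (10 - (-1)·1.0000) / (5) = 2.2000
Iteration 2:
  x1 = (-2 - (2)·2.2000) / (4) = -1.6000
  x2 = (10 - (-1)·-1.0000) / (5) = 1.8000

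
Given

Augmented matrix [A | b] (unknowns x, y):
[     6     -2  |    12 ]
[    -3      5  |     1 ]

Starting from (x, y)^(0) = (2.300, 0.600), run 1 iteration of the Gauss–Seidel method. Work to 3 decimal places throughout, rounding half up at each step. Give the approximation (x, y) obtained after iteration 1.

(2.200, 1.520)

Iteration 1:
  x = (12 - (-2)·0.600) / (6) = 2.200
  y = (1 - (-3)·2.200) / (5) = 1.520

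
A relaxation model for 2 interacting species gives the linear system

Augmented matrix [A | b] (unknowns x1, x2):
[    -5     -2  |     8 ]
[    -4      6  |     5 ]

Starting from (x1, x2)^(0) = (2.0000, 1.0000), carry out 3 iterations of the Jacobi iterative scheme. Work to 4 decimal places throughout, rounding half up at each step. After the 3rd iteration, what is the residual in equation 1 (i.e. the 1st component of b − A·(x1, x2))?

Iteration 1:
  x1 = (8 - (-2)·1.0000) / (-5) = -2.0000
  x2 = (5 - (-4)·2.0000) / (6) = 2.1667
Iteration 2:
  x1 = (8 - (-2)·2.1667) / (-5) = -2.4667
  x2 = (5 - (-4)·-2.0000) / (6) = -0.5000
Iteration 3:
  x1 = (8 - (-2)·-0.5000) / (-5) = -1.4000
  x2 = (5 - (-4)·-2.4667) / (6) = -0.8111
Residual b − A·x = (-0.6222, 4.2666)

-0.6222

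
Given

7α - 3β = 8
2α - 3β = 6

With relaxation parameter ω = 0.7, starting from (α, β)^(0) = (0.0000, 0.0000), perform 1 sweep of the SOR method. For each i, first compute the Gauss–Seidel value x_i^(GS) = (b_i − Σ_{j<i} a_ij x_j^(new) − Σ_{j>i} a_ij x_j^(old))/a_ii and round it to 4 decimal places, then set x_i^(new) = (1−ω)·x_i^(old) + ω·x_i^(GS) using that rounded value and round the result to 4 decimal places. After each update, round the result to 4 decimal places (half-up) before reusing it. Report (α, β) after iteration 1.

Iteration 1:
  α: GS value = (8 - (-3)·0.0000) / (7) = 1.1429;  α ← (1−ω)·0.0000 + ω·1.1429 = 0.8000
  β: GS value = (6 - (2)·0.8000) / (-3) = -1.4667;  β ← (1−ω)·0.0000 + ω·-1.4667 = -1.0267

(0.8000, -1.0267)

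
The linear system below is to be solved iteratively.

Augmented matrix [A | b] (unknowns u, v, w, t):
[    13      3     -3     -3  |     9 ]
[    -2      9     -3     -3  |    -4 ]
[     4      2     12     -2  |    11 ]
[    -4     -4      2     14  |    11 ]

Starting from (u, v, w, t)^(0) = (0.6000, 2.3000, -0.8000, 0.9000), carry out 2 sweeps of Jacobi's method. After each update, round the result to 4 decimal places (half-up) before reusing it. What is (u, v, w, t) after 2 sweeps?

Iteration 1:
  u = (9 - (3)·2.3000 - (-3)·-0.8000 - (-3)·0.9000) / (13) = 0.1846
  v = (-4 - (-2)·0.6000 - (-3)·-0.8000 - (-3)·0.9000) / (9) = -0.2778
  w = (11 - (4)·0.6000 - (2)·2.3000 - (-2)·0.9000) / (12) = 0.4833
  t = (11 - (-4)·0.6000 - (-4)·2.3000 - (2)·-0.8000) / (14) = 1.7286
Iteration 2:
  u = (9 - (3)·-0.2778 - (-3)·0.4833 - (-3)·1.7286) / (13) = 1.2669
  v = (-4 - (-2)·0.1846 - (-3)·0.4833 - (-3)·1.7286) / (9) = 0.3339
  w = (11 - (4)·0.1846 - (2)·-0.2778 - (-2)·1.7286) / (12) = 1.1895
  t = (11 - (-4)·0.1846 - (-4)·-0.2778 - (2)·0.4833) / (14) = 0.6900

(1.2669, 0.3339, 1.1895, 0.6900)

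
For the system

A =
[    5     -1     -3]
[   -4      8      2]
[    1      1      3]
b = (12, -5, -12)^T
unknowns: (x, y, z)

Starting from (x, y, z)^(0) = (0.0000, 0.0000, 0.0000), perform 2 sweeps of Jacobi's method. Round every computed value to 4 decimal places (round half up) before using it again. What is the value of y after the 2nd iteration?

Iteration 1:
  x = (12 - (-1)·0.0000 - (-3)·0.0000) / (5) = 2.4000
  y = (-5 - (-4)·0.0000 - (2)·0.0000) / (8) = -0.6250
  z = (-12 - (1)·0.0000 - (1)·0.0000) / (3) = -4.0000
Iteration 2:
  x = (12 - (-1)·-0.6250 - (-3)·-4.0000) / (5) = -0.1250
  y = (-5 - (-4)·2.4000 - (2)·-4.0000) / (8) = 1.5750
  z = (-12 - (1)·2.4000 - (1)·-0.6250) / (3) = -4.5917

1.5750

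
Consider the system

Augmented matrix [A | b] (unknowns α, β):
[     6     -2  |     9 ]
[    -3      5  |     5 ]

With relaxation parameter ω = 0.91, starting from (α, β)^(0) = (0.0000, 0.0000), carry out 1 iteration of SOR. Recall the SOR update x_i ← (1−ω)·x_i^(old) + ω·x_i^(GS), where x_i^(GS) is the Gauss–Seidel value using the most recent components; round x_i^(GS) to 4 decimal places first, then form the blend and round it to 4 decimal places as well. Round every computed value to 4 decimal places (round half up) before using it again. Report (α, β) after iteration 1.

(1.3650, 1.6553)

Iteration 1:
  α: GS value = (9 - (-2)·0.0000) / (6) = 1.5000;  α ← (1−ω)·0.0000 + ω·1.5000 = 1.3650
  β: GS value = (5 - (-3)·1.3650) / (5) = 1.8190;  β ← (1−ω)·0.0000 + ω·1.8190 = 1.6553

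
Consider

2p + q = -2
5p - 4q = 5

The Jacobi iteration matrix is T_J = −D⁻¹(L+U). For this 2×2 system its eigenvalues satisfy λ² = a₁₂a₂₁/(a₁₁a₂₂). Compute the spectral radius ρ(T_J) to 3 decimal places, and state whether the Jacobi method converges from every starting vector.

0.791

a₁₂a₂₁/(a₁₁a₂₂) = (1)·(5) / ((2)·(-4)) = -0.625000
ρ = √|-0.625000| = √0.625000 = 0.791
ρ < 1, so Jacobi converges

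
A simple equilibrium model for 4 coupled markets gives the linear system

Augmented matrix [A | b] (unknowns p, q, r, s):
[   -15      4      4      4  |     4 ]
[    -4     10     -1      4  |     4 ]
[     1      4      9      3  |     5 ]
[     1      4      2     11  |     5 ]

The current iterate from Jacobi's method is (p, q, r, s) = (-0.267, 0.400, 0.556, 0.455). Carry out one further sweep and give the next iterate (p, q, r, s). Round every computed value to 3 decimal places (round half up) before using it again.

One sweep:
  p = (4 - (4)·0.400 - (4)·0.556 - (4)·0.455) / (-15) = 0.110
  q = (4 - (-4)·-0.267 - (-1)·0.556 - (4)·0.455) / (10) = 0.167
  r = (5 - (1)·-0.267 - (4)·0.400 - (3)·0.455) / (9) = 0.256
  s = (5 - (1)·-0.267 - (4)·0.400 - (2)·0.556) / (11) = 0.232

(0.110, 0.167, 0.256, 0.232)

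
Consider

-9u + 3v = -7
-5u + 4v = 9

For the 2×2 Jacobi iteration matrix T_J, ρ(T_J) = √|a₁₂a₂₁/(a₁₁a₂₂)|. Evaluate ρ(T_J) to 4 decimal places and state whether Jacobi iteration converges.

0.6455

a₁₂a₂₁/(a₁₁a₂₂) = (3)·(-5) / ((-9)·(4)) = 0.416667
ρ = √|0.416667| = √0.416667 = 0.6455
ρ < 1, so Jacobi converges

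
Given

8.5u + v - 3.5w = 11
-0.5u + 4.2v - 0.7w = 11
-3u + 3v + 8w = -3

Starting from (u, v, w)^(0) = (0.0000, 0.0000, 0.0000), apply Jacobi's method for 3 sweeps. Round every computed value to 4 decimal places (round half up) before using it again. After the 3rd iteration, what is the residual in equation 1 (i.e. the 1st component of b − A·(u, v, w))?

Iteration 1:
  u = (11 - (1)·0.0000 - (-3.5)·0.0000) / (8.5) = 1.2941
  v = (11 - (-0.5)·0.0000 - (-0.7)·0.0000) / (4.2) = 2.6190
  w = (-3 - (-3)·0.0000 - (3)·0.0000) / (8) = -0.3750
Iteration 2:
  u = (11 - (1)·2.6190 - (-3.5)·-0.3750) / (8.5) = 0.8316
  v = (11 - (-0.5)·1.2941 - (-0.7)·-0.3750) / (4.2) = 2.7106
  w = (-3 - (-3)·1.2941 - (3)·2.6190) / (8) = -0.8718
Iteration 3:
  u = (11 - (1)·2.7106 - (-3.5)·-0.8718) / (8.5) = 0.6162
  v = (11 - (-0.5)·0.8316 - (-0.7)·-0.8718) / (4.2) = 2.5727
  w = (-3 - (-3)·0.8316 - (3)·2.7106) / (8) = -1.0796
Residual b − A·x = (-0.5890, -0.2530, -0.2327)

-0.5890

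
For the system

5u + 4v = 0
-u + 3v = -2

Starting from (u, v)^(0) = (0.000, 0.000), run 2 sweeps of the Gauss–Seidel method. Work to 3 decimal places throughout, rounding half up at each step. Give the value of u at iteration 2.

0.534

Iteration 1:
  u = (0 - (4)·0.000) / (5) = 0.000
  v = (-2 - (-1)·0.000) / (3) = -0.667
Iteration 2:
  u = (0 - (4)·-0.667) / (5) = 0.534
  v = (-2 - (-1)·0.534) / (3) = -0.489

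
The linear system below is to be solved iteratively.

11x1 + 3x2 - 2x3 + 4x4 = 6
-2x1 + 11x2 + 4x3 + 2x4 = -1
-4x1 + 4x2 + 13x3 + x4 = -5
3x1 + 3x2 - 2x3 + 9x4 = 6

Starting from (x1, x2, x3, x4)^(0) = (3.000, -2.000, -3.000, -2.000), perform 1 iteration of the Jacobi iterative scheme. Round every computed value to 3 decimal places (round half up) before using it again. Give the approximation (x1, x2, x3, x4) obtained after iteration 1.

Iteration 1:
  x1 = (6 - (3)·-2.000 - (-2)·-3.000 - (4)·-2.000) / (11) = 1.273
  x2 = (-1 - (-2)·3.000 - (4)·-3.000 - (2)·-2.000) / (11) = 1.909
  x3 = (-5 - (-4)·3.000 - (4)·-2.000 - (1)·-2.000) / (13) = 1.308
  x4 = (6 - (3)·3.000 - (3)·-2.000 - (-2)·-3.000) / (9) = -0.333

(1.273, 1.909, 1.308, -0.333)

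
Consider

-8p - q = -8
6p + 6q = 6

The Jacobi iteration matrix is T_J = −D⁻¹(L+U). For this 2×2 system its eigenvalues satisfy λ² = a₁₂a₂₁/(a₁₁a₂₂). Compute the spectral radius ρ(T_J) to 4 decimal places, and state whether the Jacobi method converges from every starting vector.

a₁₂a₂₁/(a₁₁a₂₂) = (-1)·(6) / ((-8)·(6)) = 0.125000
ρ = √|0.125000| = √0.125000 = 0.3536
ρ < 1, so Jacobi converges

0.3536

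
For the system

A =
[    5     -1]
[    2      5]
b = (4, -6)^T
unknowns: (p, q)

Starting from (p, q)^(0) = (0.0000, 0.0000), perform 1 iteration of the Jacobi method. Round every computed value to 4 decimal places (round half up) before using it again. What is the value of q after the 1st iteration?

Iteration 1:
  p = (4 - (-1)·0.0000) / (5) = 0.8000
  q = (-6 - (2)·0.0000) / (5) = -1.2000

-1.2000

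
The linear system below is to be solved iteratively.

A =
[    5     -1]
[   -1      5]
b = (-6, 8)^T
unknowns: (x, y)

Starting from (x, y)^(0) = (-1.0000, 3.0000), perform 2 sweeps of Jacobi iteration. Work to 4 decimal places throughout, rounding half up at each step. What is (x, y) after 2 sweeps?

Iteration 1:
  x = (-6 - (-1)·3.0000) / (5) = -0.6000
  y = (8 - (-1)·-1.0000) / (5) = 1.4000
Iteration 2:
  x = (-6 - (-1)·1.4000) / (5) = -0.9200
  y = (8 - (-1)·-0.6000) / (5) = 1.4800

(-0.9200, 1.4800)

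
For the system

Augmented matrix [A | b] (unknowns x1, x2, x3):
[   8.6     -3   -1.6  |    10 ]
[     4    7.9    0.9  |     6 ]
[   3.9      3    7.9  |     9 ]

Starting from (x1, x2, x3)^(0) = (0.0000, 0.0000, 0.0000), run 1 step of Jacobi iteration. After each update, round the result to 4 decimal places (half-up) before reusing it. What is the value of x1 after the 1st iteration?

Iteration 1:
  x1 = (10 - (-3)·0.0000 - (-1.6)·0.0000) / (8.6) = 1.1628
  x2 = (6 - (4)·0.0000 - (0.9)·0.0000) / (7.9) = 0.7595
  x3 = (9 - (3.9)·0.0000 - (3)·0.0000) / (7.9) = 1.1392

1.1628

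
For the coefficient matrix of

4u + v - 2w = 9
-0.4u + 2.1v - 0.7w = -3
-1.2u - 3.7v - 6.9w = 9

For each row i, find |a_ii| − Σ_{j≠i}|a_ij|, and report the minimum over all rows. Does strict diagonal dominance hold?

row 1: |4| − (1+2) = 1
row 2: |2.1| − (0.4+0.7) = 1
row 3: |-6.9| − (1.2+3.7) = 2
minimum over rows = 1 → strictly diagonally dominant (convergence guaranteed)

1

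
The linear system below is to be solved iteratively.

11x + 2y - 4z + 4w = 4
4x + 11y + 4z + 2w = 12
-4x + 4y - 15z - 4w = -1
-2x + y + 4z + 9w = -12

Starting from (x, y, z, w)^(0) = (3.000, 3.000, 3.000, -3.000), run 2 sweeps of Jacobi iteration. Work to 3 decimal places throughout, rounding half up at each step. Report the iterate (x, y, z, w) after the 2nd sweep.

(1.626, 0.473, 0.010, -1.214)

Iteration 1:
  x = (4 - (2)·3.000 - (-4)·3.000 - (4)·-3.000) / (11) = 2.000
  y = (12 - (4)·3.000 - (4)·3.000 - (2)·-3.000) / (11) = -0.545
  z = (-1 - (-4)·3.000 - (4)·3.000 - (-4)·-3.000) / (-15) = 0.867
  w = (-12 - (-2)·3.000 - (1)·3.000 - (4)·3.000) / (9) = -2.333
Iteration 2:
  x = (4 - (2)·-0.545 - (-4)·0.867 - (4)·-2.333) / (11) = 1.626
  y = (12 - (4)·2.000 - (4)·0.867 - (2)·-2.333) / (11) = 0.473
  z = (-1 - (-4)·2.000 - (4)·-0.545 - (-4)·-2.333) / (-15) = 0.010
  w = (-12 - (-2)·2.000 - (1)·-0.545 - (4)·0.867) / (9) = -1.214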